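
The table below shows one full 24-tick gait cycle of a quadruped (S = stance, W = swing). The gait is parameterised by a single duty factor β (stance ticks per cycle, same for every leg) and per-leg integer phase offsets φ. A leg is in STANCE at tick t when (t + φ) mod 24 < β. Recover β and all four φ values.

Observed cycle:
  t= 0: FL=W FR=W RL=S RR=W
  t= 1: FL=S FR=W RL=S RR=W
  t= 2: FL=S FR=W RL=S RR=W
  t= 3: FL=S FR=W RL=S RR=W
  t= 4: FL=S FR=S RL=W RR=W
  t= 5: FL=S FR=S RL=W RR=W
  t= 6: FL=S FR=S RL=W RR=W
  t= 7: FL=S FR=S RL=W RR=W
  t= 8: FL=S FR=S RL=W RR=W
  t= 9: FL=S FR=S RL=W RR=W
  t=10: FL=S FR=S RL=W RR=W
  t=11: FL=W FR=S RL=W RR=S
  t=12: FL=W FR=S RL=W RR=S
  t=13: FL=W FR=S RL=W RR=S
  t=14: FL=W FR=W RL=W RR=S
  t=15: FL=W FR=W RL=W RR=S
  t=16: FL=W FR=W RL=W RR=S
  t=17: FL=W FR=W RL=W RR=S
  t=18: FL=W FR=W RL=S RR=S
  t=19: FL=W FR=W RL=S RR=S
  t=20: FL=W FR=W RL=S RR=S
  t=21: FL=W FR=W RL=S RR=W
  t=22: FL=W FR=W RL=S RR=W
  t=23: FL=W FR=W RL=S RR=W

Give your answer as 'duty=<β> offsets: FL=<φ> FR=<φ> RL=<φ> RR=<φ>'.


duty β = stance ticks per leg = 10
FL: stance ticks = 10; W→S at t=1 → φ=23
FR: stance ticks = 10; W→S at t=4 → φ=20
RL: stance ticks = 10; W→S at t=18 → φ=6
RR: stance ticks = 10; W→S at t=11 → φ=13

duty=10 offsets: FL=23 FR=20 RL=6 RR=13


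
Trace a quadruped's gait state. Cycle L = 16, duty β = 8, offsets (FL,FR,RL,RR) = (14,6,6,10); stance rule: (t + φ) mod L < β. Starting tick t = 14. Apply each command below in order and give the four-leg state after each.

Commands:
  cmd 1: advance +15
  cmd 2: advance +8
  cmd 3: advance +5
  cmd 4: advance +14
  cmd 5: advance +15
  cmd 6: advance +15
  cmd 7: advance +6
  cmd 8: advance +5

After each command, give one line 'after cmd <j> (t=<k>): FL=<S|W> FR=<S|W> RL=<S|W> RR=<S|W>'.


after cmd 1 (t=29): FL=W FR=S RL=S RR=S
after cmd 2 (t=37): FL=S FR=W RL=W RR=W
after cmd 3 (t=42): FL=W FR=S RL=S RR=S
after cmd 4 (t=56): FL=S FR=W RL=W RR=S
after cmd 5 (t=71): FL=S FR=W RL=W RR=S
after cmd 6 (t=86): FL=S FR=W RL=W RR=S
after cmd 7 (t=92): FL=W FR=S RL=S RR=S
after cmd 8 (t=97): FL=W FR=S RL=S RR=W

start t=14: FL=W FR=S RL=S RR=W
cmd 1: advance +15 → t=29, phase=(11,3,3,7) → FL=W FR=S RL=S RR=S
cmd 2: advance +8 → t=37, phase=(3,11,11,15) → FL=S FR=W RL=W RR=W
cmd 3: advance +5 → t=42, phase=(8,0,0,4) → FL=W FR=S RL=S RR=S
cmd 4: advance +14 → t=56, phase=(6,14,14,2) → FL=S FR=W RL=W RR=S
cmd 5: advance +15 → t=71, phase=(5,13,13,1) → FL=S FR=W RL=W RR=S
cmd 6: advance +15 → t=86, phase=(4,12,12,0) → FL=S FR=W RL=W RR=S
cmd 7: advance +6 → t=92, phase=(10,2,2,6) → FL=W FR=S RL=S RR=S
cmd 8: advance +5 → t=97, phase=(15,7,7,11) → FL=W FR=S RL=S RR=W


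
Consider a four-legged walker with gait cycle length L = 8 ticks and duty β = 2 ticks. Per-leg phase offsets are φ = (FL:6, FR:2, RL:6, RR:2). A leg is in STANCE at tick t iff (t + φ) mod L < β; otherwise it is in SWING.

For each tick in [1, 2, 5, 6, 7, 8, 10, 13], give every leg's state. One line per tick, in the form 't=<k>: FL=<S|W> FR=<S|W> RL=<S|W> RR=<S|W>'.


t=1: phase=(7,3,7,3) vs β=2 → FL=W FR=W RL=W RR=W
t=2: phase=(0,4,0,4) vs β=2 → FL=S FR=W RL=S RR=W
t=5: phase=(3,7,3,7) vs β=2 → FL=W FR=W RL=W RR=W
t=6: phase=(4,0,4,0) vs β=2 → FL=W FR=S RL=W RR=S
t=7: phase=(5,1,5,1) vs β=2 → FL=W FR=S RL=W RR=S
t=8: phase=(6,2,6,2) vs β=2 → FL=W FR=W RL=W RR=W
t=10: phase=(0,4,0,4) vs β=2 → FL=S FR=W RL=S RR=W
t=13: phase=(3,7,3,7) vs β=2 → FL=W FR=W RL=W RR=W

t=1: FL=W FR=W RL=W RR=W
t=2: FL=S FR=W RL=S RR=W
t=5: FL=W FR=W RL=W RR=W
t=6: FL=W FR=S RL=W RR=S
t=7: FL=W FR=S RL=W RR=S
t=8: FL=W FR=W RL=W RR=W
t=10: FL=S FR=W RL=S RR=W
t=13: FL=W FR=W RL=W RR=W


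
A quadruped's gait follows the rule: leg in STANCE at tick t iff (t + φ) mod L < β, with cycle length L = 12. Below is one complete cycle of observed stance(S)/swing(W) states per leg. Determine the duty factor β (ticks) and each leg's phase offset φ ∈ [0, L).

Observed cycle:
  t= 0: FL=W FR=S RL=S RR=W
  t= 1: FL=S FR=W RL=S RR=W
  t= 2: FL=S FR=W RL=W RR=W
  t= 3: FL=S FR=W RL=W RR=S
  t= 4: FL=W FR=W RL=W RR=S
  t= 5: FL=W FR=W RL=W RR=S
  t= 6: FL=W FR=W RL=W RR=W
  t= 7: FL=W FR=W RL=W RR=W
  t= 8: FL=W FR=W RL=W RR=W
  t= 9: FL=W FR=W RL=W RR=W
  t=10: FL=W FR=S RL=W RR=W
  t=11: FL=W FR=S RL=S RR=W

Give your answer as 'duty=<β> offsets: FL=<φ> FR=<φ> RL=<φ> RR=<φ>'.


duty β = stance ticks per leg = 3
FL: stance ticks = 3; W→S at t=1 → φ=11
FR: stance ticks = 3; W→S at t=10 → φ=2
RL: stance ticks = 3; W→S at t=11 → φ=1
RR: stance ticks = 3; W→S at t=3 → φ=9

duty=3 offsets: FL=11 FR=2 RL=1 RR=9


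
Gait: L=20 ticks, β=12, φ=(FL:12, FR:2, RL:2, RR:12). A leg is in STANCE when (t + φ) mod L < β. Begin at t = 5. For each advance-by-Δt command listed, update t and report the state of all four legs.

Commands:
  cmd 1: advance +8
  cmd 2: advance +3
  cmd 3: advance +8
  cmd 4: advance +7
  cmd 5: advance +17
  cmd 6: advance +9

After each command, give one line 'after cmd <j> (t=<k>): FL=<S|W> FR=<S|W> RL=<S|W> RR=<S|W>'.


start t=5: FL=W FR=S RL=S RR=W
cmd 1: advance +8 → t=13, phase=(5,15,15,5) → FL=S FR=W RL=W RR=S
cmd 2: advance +3 → t=16, phase=(8,18,18,8) → FL=S FR=W RL=W RR=S
cmd 3: advance +8 → t=24, phase=(16,6,6,16) → FL=W FR=S RL=S RR=W
cmd 4: advance +7 → t=31, phase=(3,13,13,3) → FL=S FR=W RL=W RR=S
cmd 5: advance +17 → t=48, phase=(0,10,10,0) → FL=S FR=S RL=S RR=S
cmd 6: advance +9 → t=57, phase=(9,19,19,9) → FL=S FR=W RL=W RR=S

after cmd 1 (t=13): FL=S FR=W RL=W RR=S
after cmd 2 (t=16): FL=S FR=W RL=W RR=S
after cmd 3 (t=24): FL=W FR=S RL=S RR=W
after cmd 4 (t=31): FL=S FR=W RL=W RR=S
after cmd 5 (t=48): FL=S FR=S RL=S RR=S
after cmd 6 (t=57): FL=S FR=W RL=W RR=S


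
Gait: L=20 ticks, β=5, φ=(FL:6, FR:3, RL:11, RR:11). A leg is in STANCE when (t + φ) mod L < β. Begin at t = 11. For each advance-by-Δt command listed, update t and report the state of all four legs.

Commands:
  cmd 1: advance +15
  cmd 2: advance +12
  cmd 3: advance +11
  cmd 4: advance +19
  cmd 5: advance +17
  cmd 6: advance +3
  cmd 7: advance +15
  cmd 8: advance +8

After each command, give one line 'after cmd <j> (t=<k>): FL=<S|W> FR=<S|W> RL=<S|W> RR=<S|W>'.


start t=11: FL=W FR=W RL=S RR=S
cmd 1: advance +15 → t=26, phase=(12,9,17,17) → FL=W FR=W RL=W RR=W
cmd 2: advance +12 → t=38, phase=(4,1,9,9) → FL=S FR=S RL=W RR=W
cmd 3: advance +11 → t=49, phase=(15,12,0,0) → FL=W FR=W RL=S RR=S
cmd 4: advance +19 → t=68, phase=(14,11,19,19) → FL=W FR=W RL=W RR=W
cmd 5: advance +17 → t=85, phase=(11,8,16,16) → FL=W FR=W RL=W RR=W
cmd 6: advance +3 → t=88, phase=(14,11,19,19) → FL=W FR=W RL=W RR=W
cmd 7: advance +15 → t=103, phase=(9,6,14,14) → FL=W FR=W RL=W RR=W
cmd 8: advance +8 → t=111, phase=(17,14,2,2) → FL=W FR=W RL=S RR=S

after cmd 1 (t=26): FL=W FR=W RL=W RR=W
after cmd 2 (t=38): FL=S FR=S RL=W RR=W
after cmd 3 (t=49): FL=W FR=W RL=S RR=S
after cmd 4 (t=68): FL=W FR=W RL=W RR=W
after cmd 5 (t=85): FL=W FR=W RL=W RR=W
after cmd 6 (t=88): FL=W FR=W RL=W RR=W
after cmd 7 (t=103): FL=W FR=W RL=W RR=W
after cmd 8 (t=111): FL=W FR=W RL=S RR=S


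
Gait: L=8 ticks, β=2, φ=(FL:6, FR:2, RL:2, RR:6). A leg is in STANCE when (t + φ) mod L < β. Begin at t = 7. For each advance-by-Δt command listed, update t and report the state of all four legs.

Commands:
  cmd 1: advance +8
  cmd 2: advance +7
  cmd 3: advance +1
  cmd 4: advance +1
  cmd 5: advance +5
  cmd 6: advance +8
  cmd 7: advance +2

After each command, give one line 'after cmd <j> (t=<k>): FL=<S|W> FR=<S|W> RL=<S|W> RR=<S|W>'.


after cmd 1 (t=15): FL=W FR=S RL=S RR=W
after cmd 2 (t=22): FL=W FR=S RL=S RR=W
after cmd 3 (t=23): FL=W FR=S RL=S RR=W
after cmd 4 (t=24): FL=W FR=W RL=W RR=W
after cmd 5 (t=29): FL=W FR=W RL=W RR=W
after cmd 6 (t=37): FL=W FR=W RL=W RR=W
after cmd 7 (t=39): FL=W FR=S RL=S RR=W

start t=7: FL=W FR=S RL=S RR=W
cmd 1: advance +8 → t=15, phase=(5,1,1,5) → FL=W FR=S RL=S RR=W
cmd 2: advance +7 → t=22, phase=(4,0,0,4) → FL=W FR=S RL=S RR=W
cmd 3: advance +1 → t=23, phase=(5,1,1,5) → FL=W FR=S RL=S RR=W
cmd 4: advance +1 → t=24, phase=(6,2,2,6) → FL=W FR=W RL=W RR=W
cmd 5: advance +5 → t=29, phase=(3,7,7,3) → FL=W FR=W RL=W RR=W
cmd 6: advance +8 → t=37, phase=(3,7,7,3) → FL=W FR=W RL=W RR=W
cmd 7: advance +2 → t=39, phase=(5,1,1,5) → FL=W FR=S RL=S RR=W


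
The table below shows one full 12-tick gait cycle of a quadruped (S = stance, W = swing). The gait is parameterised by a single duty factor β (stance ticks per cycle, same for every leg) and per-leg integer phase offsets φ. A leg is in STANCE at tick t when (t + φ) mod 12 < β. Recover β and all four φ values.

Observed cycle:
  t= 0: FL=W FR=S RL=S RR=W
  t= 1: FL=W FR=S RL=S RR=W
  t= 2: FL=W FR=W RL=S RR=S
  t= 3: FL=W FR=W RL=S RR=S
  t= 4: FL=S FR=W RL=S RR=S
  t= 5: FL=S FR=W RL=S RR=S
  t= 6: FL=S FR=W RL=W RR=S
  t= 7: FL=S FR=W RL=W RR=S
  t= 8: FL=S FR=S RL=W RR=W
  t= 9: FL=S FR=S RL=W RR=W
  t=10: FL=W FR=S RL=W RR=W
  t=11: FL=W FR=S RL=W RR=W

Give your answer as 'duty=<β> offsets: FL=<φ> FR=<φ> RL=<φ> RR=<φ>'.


duty=6 offsets: FL=8 FR=4 RL=0 RR=10

duty β = stance ticks per leg = 6
FL: stance ticks = 6; W→S at t=4 → φ=8
FR: stance ticks = 6; W→S at t=8 → φ=4
RL: stance ticks = 6; W→S at t=0 → φ=0
RR: stance ticks = 6; W→S at t=2 → φ=10


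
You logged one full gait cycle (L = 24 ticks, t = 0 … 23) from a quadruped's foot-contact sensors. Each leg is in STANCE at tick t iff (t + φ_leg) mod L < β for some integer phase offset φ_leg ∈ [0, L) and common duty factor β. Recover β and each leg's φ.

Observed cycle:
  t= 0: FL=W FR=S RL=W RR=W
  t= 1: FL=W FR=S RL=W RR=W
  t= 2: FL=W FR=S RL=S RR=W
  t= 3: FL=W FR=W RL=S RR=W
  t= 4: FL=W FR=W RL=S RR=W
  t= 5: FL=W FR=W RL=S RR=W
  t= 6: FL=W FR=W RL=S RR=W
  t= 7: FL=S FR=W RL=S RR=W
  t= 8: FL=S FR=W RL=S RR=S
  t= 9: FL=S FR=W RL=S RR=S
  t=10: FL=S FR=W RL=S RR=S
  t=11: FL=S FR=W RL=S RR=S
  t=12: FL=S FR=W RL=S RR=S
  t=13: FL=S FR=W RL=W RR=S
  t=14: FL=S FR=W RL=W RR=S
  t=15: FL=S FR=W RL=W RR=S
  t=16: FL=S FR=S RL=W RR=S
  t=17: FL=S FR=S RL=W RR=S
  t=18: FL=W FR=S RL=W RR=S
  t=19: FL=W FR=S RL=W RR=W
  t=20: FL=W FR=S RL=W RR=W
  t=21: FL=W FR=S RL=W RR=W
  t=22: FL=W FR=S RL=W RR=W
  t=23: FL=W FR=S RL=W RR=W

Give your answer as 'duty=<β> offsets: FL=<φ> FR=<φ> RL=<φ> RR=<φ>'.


duty β = stance ticks per leg = 11
FL: stance ticks = 11; W→S at t=7 → φ=17
FR: stance ticks = 11; W→S at t=16 → φ=8
RL: stance ticks = 11; W→S at t=2 → φ=22
RR: stance ticks = 11; W→S at t=8 → φ=16

duty=11 offsets: FL=17 FR=8 RL=22 RR=16


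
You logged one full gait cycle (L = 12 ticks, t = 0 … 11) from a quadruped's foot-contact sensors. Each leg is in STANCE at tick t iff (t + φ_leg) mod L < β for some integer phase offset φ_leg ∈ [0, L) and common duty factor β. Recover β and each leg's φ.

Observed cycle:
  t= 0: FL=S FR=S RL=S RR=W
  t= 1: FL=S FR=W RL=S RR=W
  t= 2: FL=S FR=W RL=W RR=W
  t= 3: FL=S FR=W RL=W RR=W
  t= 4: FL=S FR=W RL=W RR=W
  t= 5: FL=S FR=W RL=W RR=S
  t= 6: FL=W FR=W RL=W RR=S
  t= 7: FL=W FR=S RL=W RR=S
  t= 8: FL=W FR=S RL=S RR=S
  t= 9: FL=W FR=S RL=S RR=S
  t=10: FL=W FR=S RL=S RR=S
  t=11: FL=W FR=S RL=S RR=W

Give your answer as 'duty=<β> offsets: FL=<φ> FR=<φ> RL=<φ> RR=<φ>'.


duty β = stance ticks per leg = 6
FL: stance ticks = 6; W→S at t=0 → φ=0
FR: stance ticks = 6; W→S at t=7 → φ=5
RL: stance ticks = 6; W→S at t=8 → φ=4
RR: stance ticks = 6; W→S at t=5 → φ=7

duty=6 offsets: FL=0 FR=5 RL=4 RR=7


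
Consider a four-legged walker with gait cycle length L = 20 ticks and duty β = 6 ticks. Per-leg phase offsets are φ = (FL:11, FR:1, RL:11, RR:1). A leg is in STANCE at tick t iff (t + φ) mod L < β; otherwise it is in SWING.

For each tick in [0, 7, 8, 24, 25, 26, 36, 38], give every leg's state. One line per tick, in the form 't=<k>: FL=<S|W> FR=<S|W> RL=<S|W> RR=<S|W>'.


t=0: phase=(11,1,11,1) vs β=6 → FL=W FR=S RL=W RR=S
t=7: phase=(18,8,18,8) vs β=6 → FL=W FR=W RL=W RR=W
t=8: phase=(19,9,19,9) vs β=6 → FL=W FR=W RL=W RR=W
t=24: phase=(15,5,15,5) vs β=6 → FL=W FR=S RL=W RR=S
t=25: phase=(16,6,16,6) vs β=6 → FL=W FR=W RL=W RR=W
t=26: phase=(17,7,17,7) vs β=6 → FL=W FR=W RL=W RR=W
t=36: phase=(7,17,7,17) vs β=6 → FL=W FR=W RL=W RR=W
t=38: phase=(9,19,9,19) vs β=6 → FL=W FR=W RL=W RR=W

t=0: FL=W FR=S RL=W RR=S
t=7: FL=W FR=W RL=W RR=W
t=8: FL=W FR=W RL=W RR=W
t=24: FL=W FR=S RL=W RR=S
t=25: FL=W FR=W RL=W RR=W
t=26: FL=W FR=W RL=W RR=W
t=36: FL=W FR=W RL=W RR=W
t=38: FL=W FR=W RL=W RR=W


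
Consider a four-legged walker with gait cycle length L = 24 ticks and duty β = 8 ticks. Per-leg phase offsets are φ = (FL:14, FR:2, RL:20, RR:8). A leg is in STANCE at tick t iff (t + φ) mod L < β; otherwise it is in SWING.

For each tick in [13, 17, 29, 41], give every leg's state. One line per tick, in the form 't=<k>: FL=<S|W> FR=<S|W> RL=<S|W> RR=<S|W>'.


t=13: phase=(3,15,9,21) vs β=8 → FL=S FR=W RL=W RR=W
t=17: phase=(7,19,13,1) vs β=8 → FL=S FR=W RL=W RR=S
t=29: phase=(19,7,1,13) vs β=8 → FL=W FR=S RL=S RR=W
t=41: phase=(7,19,13,1) vs β=8 → FL=S FR=W RL=W RR=S

t=13: FL=S FR=W RL=W RR=W
t=17: FL=S FR=W RL=W RR=S
t=29: FL=W FR=S RL=S RR=W
t=41: FL=S FR=W RL=W RR=S


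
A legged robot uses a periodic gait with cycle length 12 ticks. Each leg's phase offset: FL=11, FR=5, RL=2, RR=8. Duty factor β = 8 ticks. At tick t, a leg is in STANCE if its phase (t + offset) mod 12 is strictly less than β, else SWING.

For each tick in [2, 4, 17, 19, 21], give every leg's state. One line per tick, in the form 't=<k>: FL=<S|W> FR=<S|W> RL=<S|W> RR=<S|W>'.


t=2: FL=S FR=S RL=S RR=W
t=4: FL=S FR=W RL=S RR=S
t=17: FL=S FR=W RL=S RR=S
t=19: FL=S FR=S RL=W RR=S
t=21: FL=W FR=S RL=W RR=S

t=2: phase=(1,7,4,10) vs β=8 → FL=S FR=S RL=S RR=W
t=4: phase=(3,9,6,0) vs β=8 → FL=S FR=W RL=S RR=S
t=17: phase=(4,10,7,1) vs β=8 → FL=S FR=W RL=S RR=S
t=19: phase=(6,0,9,3) vs β=8 → FL=S FR=S RL=W RR=S
t=21: phase=(8,2,11,5) vs β=8 → FL=W FR=S RL=W RR=S


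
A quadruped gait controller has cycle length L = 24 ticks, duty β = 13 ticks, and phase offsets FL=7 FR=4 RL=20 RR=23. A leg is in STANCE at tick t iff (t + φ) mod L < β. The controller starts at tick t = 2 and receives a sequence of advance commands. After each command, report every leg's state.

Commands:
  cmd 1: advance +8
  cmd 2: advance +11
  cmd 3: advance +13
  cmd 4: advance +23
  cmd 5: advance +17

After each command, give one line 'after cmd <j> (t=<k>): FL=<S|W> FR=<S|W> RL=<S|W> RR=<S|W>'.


start t=2: FL=S FR=S RL=W RR=S
cmd 1: advance +8 → t=10, phase=(17,14,6,9) → FL=W FR=W RL=S RR=S
cmd 2: advance +11 → t=21, phase=(4,1,17,20) → FL=S FR=S RL=W RR=W
cmd 3: advance +13 → t=34, phase=(17,14,6,9) → FL=W FR=W RL=S RR=S
cmd 4: advance +23 → t=57, phase=(16,13,5,8) → FL=W FR=W RL=S RR=S
cmd 5: advance +17 → t=74, phase=(9,6,22,1) → FL=S FR=S RL=W RR=S

after cmd 1 (t=10): FL=W FR=W RL=S RR=S
after cmd 2 (t=21): FL=S FR=S RL=W RR=W
after cmd 3 (t=34): FL=W FR=W RL=S RR=S
after cmd 4 (t=57): FL=W FR=W RL=S RR=S
after cmd 5 (t=74): FL=S FR=S RL=W RR=S


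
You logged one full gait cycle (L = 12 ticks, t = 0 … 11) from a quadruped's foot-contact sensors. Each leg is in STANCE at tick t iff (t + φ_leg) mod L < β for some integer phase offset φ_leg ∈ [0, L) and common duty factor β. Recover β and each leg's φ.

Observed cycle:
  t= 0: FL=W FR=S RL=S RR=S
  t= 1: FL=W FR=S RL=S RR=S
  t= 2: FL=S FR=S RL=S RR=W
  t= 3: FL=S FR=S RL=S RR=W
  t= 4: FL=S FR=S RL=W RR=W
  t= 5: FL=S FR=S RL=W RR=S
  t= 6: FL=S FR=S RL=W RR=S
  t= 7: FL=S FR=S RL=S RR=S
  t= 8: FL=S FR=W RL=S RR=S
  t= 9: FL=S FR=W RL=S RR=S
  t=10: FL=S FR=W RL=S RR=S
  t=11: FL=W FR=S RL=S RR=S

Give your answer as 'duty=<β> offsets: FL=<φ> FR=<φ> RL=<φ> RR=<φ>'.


duty β = stance ticks per leg = 9
FL: stance ticks = 9; W→S at t=2 → φ=10
FR: stance ticks = 9; W→S at t=11 → φ=1
RL: stance ticks = 9; W→S at t=7 → φ=5
RR: stance ticks = 9; W→S at t=5 → φ=7

duty=9 offsets: FL=10 FR=1 RL=5 RR=7


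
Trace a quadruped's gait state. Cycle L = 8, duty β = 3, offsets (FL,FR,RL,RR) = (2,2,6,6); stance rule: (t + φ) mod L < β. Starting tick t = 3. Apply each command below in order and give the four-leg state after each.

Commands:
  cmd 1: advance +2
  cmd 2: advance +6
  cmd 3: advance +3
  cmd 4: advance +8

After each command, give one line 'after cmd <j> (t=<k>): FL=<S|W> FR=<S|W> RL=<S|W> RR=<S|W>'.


start t=3: FL=W FR=W RL=S RR=S
cmd 1: advance +2 → t=5, phase=(7,7,3,3) → FL=W FR=W RL=W RR=W
cmd 2: advance +6 → t=11, phase=(5,5,1,1) → FL=W FR=W RL=S RR=S
cmd 3: advance +3 → t=14, phase=(0,0,4,4) → FL=S FR=S RL=W RR=W
cmd 4: advance +8 → t=22, phase=(0,0,4,4) → FL=S FR=S RL=W RR=W

after cmd 1 (t=5): FL=W FR=W RL=W RR=W
after cmd 2 (t=11): FL=W FR=W RL=S RR=S
after cmd 3 (t=14): FL=S FR=S RL=W RR=W
after cmd 4 (t=22): FL=S FR=S RL=W RR=W


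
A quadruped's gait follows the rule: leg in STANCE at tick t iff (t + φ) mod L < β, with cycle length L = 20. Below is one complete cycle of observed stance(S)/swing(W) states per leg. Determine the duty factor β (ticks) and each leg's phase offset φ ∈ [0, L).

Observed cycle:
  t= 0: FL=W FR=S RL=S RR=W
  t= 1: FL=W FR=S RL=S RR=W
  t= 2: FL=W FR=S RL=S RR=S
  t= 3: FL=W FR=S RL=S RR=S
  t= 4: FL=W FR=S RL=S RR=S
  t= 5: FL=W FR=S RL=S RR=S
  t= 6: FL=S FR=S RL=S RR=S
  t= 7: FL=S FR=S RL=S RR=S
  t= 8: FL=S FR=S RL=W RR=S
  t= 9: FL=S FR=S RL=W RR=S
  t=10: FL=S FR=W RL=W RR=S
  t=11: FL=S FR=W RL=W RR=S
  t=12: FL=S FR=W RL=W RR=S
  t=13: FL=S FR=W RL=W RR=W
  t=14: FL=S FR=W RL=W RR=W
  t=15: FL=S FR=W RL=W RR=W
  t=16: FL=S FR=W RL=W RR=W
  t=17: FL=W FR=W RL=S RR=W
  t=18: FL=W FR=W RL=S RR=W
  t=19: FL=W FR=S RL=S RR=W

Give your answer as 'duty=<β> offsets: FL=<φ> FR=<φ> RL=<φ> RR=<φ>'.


duty β = stance ticks per leg = 11
FL: stance ticks = 11; W→S at t=6 → φ=14
FR: stance ticks = 11; W→S at t=19 → φ=1
RL: stance ticks = 11; W→S at t=17 → φ=3
RR: stance ticks = 11; W→S at t=2 → φ=18

duty=11 offsets: FL=14 FR=1 RL=3 RR=18


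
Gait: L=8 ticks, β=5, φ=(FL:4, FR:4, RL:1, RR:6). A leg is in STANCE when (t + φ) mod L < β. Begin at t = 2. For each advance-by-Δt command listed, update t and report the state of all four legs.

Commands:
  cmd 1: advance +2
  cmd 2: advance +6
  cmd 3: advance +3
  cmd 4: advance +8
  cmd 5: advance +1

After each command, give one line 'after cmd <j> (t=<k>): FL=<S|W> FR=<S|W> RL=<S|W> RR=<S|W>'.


start t=2: FL=W FR=W RL=S RR=S
cmd 1: advance +2 → t=4, phase=(0,0,5,2) → FL=S FR=S RL=W RR=S
cmd 2: advance +6 → t=10, phase=(6,6,3,0) → FL=W FR=W RL=S RR=S
cmd 3: advance +3 → t=13, phase=(1,1,6,3) → FL=S FR=S RL=W RR=S
cmd 4: advance +8 → t=21, phase=(1,1,6,3) → FL=S FR=S RL=W RR=S
cmd 5: advance +1 → t=22, phase=(2,2,7,4) → FL=S FR=S RL=W RR=S

after cmd 1 (t=4): FL=S FR=S RL=W RR=S
after cmd 2 (t=10): FL=W FR=W RL=S RR=S
after cmd 3 (t=13): FL=S FR=S RL=W RR=S
after cmd 4 (t=21): FL=S FR=S RL=W RR=S
after cmd 5 (t=22): FL=S FR=S RL=W RR=S


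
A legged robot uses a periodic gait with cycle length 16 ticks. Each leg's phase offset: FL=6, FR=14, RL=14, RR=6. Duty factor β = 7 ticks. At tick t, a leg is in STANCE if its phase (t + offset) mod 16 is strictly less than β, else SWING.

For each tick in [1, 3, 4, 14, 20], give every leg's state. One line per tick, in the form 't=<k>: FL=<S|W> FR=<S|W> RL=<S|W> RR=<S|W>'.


t=1: phase=(7,15,15,7) vs β=7 → FL=W FR=W RL=W RR=W
t=3: phase=(9,1,1,9) vs β=7 → FL=W FR=S RL=S RR=W
t=4: phase=(10,2,2,10) vs β=7 → FL=W FR=S RL=S RR=W
t=14: phase=(4,12,12,4) vs β=7 → FL=S FR=W RL=W RR=S
t=20: phase=(10,2,2,10) vs β=7 → FL=W FR=S RL=S RR=W

t=1: FL=W FR=W RL=W RR=W
t=3: FL=W FR=S RL=S RR=W
t=4: FL=W FR=S RL=S RR=W
t=14: FL=S FR=W RL=W RR=S
t=20: FL=W FR=S RL=S RR=W


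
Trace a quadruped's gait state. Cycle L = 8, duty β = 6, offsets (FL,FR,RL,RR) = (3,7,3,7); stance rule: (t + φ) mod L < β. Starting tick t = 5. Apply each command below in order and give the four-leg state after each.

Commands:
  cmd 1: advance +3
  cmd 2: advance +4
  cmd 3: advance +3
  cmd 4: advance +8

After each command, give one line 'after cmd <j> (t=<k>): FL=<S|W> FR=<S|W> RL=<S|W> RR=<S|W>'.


start t=5: FL=S FR=S RL=S RR=S
cmd 1: advance +3 → t=8, phase=(3,7,3,7) → FL=S FR=W RL=S RR=W
cmd 2: advance +4 → t=12, phase=(7,3,7,3) → FL=W FR=S RL=W RR=S
cmd 3: advance +3 → t=15, phase=(2,6,2,6) → FL=S FR=W RL=S RR=W
cmd 4: advance +8 → t=23, phase=(2,6,2,6) → FL=S FR=W RL=S RR=W

after cmd 1 (t=8): FL=S FR=W RL=S RR=W
after cmd 2 (t=12): FL=W FR=S RL=W RR=S
after cmd 3 (t=15): FL=S FR=W RL=S RR=W
after cmd 4 (t=23): FL=S FR=W RL=S RR=W


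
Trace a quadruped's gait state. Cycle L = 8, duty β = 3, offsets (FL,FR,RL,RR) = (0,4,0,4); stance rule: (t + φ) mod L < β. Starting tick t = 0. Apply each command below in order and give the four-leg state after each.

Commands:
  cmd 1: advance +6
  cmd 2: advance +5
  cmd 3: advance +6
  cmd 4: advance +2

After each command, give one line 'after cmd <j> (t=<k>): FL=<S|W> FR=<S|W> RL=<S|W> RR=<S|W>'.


start t=0: FL=S FR=W RL=S RR=W
cmd 1: advance +6 → t=6, phase=(6,2,6,2) → FL=W FR=S RL=W RR=S
cmd 2: advance +5 → t=11, phase=(3,7,3,7) → FL=W FR=W RL=W RR=W
cmd 3: advance +6 → t=17, phase=(1,5,1,5) → FL=S FR=W RL=S RR=W
cmd 4: advance +2 → t=19, phase=(3,7,3,7) → FL=W FR=W RL=W RR=W

after cmd 1 (t=6): FL=W FR=S RL=W RR=S
after cmd 2 (t=11): FL=W FR=W RL=W RR=W
after cmd 3 (t=17): FL=S FR=W RL=S RR=W
after cmd 4 (t=19): FL=W FR=W RL=W RR=W


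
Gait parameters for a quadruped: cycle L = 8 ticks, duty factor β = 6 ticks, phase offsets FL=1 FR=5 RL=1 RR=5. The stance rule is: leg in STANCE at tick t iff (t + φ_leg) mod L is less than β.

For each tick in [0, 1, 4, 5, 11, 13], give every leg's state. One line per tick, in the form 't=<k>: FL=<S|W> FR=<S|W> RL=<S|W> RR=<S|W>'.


t=0: phase=(1,5,1,5) vs β=6 → FL=S FR=S RL=S RR=S
t=1: phase=(2,6,2,6) vs β=6 → FL=S FR=W RL=S RR=W
t=4: phase=(5,1,5,1) vs β=6 → FL=S FR=S RL=S RR=S
t=5: phase=(6,2,6,2) vs β=6 → FL=W FR=S RL=W RR=S
t=11: phase=(4,0,4,0) vs β=6 → FL=S FR=S RL=S RR=S
t=13: phase=(6,2,6,2) vs β=6 → FL=W FR=S RL=W RR=S

t=0: FL=S FR=S RL=S RR=S
t=1: FL=S FR=W RL=S RR=W
t=4: FL=S FR=S RL=S RR=S
t=5: FL=W FR=S RL=W RR=S
t=11: FL=S FR=S RL=S RR=S
t=13: FL=W FR=S RL=W RR=S


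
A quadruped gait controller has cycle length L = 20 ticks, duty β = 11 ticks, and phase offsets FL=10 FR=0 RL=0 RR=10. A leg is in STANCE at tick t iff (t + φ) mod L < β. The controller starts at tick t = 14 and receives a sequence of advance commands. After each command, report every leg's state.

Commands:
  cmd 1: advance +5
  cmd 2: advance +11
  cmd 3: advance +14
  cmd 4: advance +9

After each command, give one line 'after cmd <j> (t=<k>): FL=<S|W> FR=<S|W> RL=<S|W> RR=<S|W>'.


start t=14: FL=S FR=W RL=W RR=S
cmd 1: advance +5 → t=19, phase=(9,19,19,9) → FL=S FR=W RL=W RR=S
cmd 2: advance +11 → t=30, phase=(0,10,10,0) → FL=S FR=S RL=S RR=S
cmd 3: advance +14 → t=44, phase=(14,4,4,14) → FL=W FR=S RL=S RR=W
cmd 4: advance +9 → t=53, phase=(3,13,13,3) → FL=S FR=W RL=W RR=S

after cmd 1 (t=19): FL=S FR=W RL=W RR=S
after cmd 2 (t=30): FL=S FR=S RL=S RR=S
after cmd 3 (t=44): FL=W FR=S RL=S RR=W
after cmd 4 (t=53): FL=S FR=W RL=W RR=S


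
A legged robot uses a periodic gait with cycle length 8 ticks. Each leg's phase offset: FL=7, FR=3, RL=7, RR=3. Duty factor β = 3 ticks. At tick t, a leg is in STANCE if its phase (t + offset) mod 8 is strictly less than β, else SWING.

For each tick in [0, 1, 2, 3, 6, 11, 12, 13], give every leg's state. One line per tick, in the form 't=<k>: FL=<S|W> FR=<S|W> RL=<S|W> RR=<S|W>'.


t=0: FL=W FR=W RL=W RR=W
t=1: FL=S FR=W RL=S RR=W
t=2: FL=S FR=W RL=S RR=W
t=3: FL=S FR=W RL=S RR=W
t=6: FL=W FR=S RL=W RR=S
t=11: FL=S FR=W RL=S RR=W
t=12: FL=W FR=W RL=W RR=W
t=13: FL=W FR=S RL=W RR=S

t=0: phase=(7,3,7,3) vs β=3 → FL=W FR=W RL=W RR=W
t=1: phase=(0,4,0,4) vs β=3 → FL=S FR=W RL=S RR=W
t=2: phase=(1,5,1,5) vs β=3 → FL=S FR=W RL=S RR=W
t=3: phase=(2,6,2,6) vs β=3 → FL=S FR=W RL=S RR=W
t=6: phase=(5,1,5,1) vs β=3 → FL=W FR=S RL=W RR=S
t=11: phase=(2,6,2,6) vs β=3 → FL=S FR=W RL=S RR=W
t=12: phase=(3,7,3,7) vs β=3 → FL=W FR=W RL=W RR=W
t=13: phase=(4,0,4,0) vs β=3 → FL=W FR=S RL=W RR=S


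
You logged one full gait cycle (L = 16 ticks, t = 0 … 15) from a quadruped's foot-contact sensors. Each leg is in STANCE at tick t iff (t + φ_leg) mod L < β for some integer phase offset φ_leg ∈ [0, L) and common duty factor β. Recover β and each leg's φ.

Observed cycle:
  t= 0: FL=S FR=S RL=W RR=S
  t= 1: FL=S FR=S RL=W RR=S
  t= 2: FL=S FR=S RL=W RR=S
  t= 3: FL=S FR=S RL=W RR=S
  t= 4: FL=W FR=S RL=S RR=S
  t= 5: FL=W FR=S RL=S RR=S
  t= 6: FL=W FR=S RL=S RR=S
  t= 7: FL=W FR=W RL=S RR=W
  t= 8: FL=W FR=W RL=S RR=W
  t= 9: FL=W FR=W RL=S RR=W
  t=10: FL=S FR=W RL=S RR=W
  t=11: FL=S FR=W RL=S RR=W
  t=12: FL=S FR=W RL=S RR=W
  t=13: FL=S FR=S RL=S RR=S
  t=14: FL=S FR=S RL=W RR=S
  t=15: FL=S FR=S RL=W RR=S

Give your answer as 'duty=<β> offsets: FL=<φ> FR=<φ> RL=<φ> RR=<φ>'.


duty=10 offsets: FL=6 FR=3 RL=12 RR=3

duty β = stance ticks per leg = 10
FL: stance ticks = 10; W→S at t=10 → φ=6
FR: stance ticks = 10; W→S at t=13 → φ=3
RL: stance ticks = 10; W→S at t=4 → φ=12
RR: stance ticks = 10; W→S at t=13 → φ=3


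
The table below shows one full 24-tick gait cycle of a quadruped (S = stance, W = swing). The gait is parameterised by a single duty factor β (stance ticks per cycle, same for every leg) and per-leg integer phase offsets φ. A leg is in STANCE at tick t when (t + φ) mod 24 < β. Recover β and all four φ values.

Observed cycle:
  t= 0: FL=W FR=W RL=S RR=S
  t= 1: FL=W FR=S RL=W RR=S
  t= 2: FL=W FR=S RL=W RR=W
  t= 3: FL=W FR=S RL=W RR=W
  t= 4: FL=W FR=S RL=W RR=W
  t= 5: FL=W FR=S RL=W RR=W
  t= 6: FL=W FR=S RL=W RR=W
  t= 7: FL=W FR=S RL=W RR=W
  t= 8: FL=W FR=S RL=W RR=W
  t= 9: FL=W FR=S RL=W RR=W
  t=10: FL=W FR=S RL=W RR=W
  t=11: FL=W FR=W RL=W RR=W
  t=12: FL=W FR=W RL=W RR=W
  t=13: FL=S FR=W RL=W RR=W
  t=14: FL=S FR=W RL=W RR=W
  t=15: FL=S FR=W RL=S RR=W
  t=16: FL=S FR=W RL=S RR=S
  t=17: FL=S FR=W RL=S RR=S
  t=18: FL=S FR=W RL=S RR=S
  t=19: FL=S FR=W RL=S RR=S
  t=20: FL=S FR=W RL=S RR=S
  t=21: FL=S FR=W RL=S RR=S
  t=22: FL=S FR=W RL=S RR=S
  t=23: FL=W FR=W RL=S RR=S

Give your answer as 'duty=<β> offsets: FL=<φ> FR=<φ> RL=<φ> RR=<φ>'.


duty=10 offsets: FL=11 FR=23 RL=9 RR=8

duty β = stance ticks per leg = 10
FL: stance ticks = 10; W→S at t=13 → φ=11
FR: stance ticks = 10; W→S at t=1 → φ=23
RL: stance ticks = 10; W→S at t=15 → φ=9
RR: stance ticks = 10; W→S at t=16 → φ=8


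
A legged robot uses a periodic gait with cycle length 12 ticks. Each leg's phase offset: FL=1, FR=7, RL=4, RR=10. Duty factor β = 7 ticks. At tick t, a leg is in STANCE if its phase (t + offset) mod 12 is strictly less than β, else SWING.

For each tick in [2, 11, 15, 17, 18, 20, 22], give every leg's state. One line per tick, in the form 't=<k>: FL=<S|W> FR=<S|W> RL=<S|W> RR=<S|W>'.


t=2: FL=S FR=W RL=S RR=S
t=11: FL=S FR=S RL=S RR=W
t=15: FL=S FR=W RL=W RR=S
t=17: FL=S FR=S RL=W RR=S
t=18: FL=W FR=S RL=W RR=S
t=20: FL=W FR=S RL=S RR=S
t=22: FL=W FR=S RL=S RR=W

t=2: phase=(3,9,6,0) vs β=7 → FL=S FR=W RL=S RR=S
t=11: phase=(0,6,3,9) vs β=7 → FL=S FR=S RL=S RR=W
t=15: phase=(4,10,7,1) vs β=7 → FL=S FR=W RL=W RR=S
t=17: phase=(6,0,9,3) vs β=7 → FL=S FR=S RL=W RR=S
t=18: phase=(7,1,10,4) vs β=7 → FL=W FR=S RL=W RR=S
t=20: phase=(9,3,0,6) vs β=7 → FL=W FR=S RL=S RR=S
t=22: phase=(11,5,2,8) vs β=7 → FL=W FR=S RL=S RR=W


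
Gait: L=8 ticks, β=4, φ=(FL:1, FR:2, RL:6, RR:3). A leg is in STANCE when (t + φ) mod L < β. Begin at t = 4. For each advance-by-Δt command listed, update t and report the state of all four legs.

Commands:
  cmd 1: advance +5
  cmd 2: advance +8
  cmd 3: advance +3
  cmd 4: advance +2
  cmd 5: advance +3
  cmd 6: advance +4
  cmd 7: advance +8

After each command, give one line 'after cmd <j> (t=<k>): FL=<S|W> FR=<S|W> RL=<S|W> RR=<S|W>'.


start t=4: FL=W FR=W RL=S RR=W
cmd 1: advance +5 → t=9, phase=(2,3,7,4) → FL=S FR=S RL=W RR=W
cmd 2: advance +8 → t=17, phase=(2,3,7,4) → FL=S FR=S RL=W RR=W
cmd 3: advance +3 → t=20, phase=(5,6,2,7) → FL=W FR=W RL=S RR=W
cmd 4: advance +2 → t=22, phase=(7,0,4,1) → FL=W FR=S RL=W RR=S
cmd 5: advance +3 → t=25, phase=(2,3,7,4) → FL=S FR=S RL=W RR=W
cmd 6: advance +4 → t=29, phase=(6,7,3,0) → FL=W FR=W RL=S RR=S
cmd 7: advance +8 → t=37, phase=(6,7,3,0) → FL=W FR=W RL=S RR=S

after cmd 1 (t=9): FL=S FR=S RL=W RR=W
after cmd 2 (t=17): FL=S FR=S RL=W RR=W
after cmd 3 (t=20): FL=W FR=W RL=S RR=W
after cmd 4 (t=22): FL=W FR=S RL=W RR=S
after cmd 5 (t=25): FL=S FR=S RL=W RR=W
after cmd 6 (t=29): FL=W FR=W RL=S RR=S
after cmd 7 (t=37): FL=W FR=W RL=S RR=S


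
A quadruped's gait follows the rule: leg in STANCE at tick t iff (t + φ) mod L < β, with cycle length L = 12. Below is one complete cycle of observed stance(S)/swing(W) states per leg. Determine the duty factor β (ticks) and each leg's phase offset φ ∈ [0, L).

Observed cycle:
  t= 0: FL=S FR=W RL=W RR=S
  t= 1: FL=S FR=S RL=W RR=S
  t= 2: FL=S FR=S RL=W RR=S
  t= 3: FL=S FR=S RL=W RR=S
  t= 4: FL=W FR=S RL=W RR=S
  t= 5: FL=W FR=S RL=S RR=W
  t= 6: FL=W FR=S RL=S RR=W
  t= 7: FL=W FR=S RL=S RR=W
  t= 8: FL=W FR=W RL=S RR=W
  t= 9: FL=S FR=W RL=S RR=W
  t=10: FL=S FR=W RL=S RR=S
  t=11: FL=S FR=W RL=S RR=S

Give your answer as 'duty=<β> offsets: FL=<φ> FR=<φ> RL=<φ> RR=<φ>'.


duty=7 offsets: FL=3 FR=11 RL=7 RR=2

duty β = stance ticks per leg = 7
FL: stance ticks = 7; W→S at t=9 → φ=3
FR: stance ticks = 7; W→S at t=1 → φ=11
RL: stance ticks = 7; W→S at t=5 → φ=7
RR: stance ticks = 7; W→S at t=10 → φ=2


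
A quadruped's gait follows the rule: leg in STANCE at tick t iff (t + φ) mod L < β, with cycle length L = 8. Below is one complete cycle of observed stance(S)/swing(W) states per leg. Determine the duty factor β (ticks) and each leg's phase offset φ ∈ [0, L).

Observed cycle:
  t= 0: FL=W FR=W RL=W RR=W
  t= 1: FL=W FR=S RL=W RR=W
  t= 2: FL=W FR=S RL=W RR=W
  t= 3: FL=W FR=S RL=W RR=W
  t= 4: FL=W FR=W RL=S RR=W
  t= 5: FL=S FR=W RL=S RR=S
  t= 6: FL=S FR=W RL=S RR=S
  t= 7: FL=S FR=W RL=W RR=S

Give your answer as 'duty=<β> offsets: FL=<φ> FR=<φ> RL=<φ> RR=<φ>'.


duty=3 offsets: FL=3 FR=7 RL=4 RR=3

duty β = stance ticks per leg = 3
FL: stance ticks = 3; W→S at t=5 → φ=3
FR: stance ticks = 3; W→S at t=1 → φ=7
RL: stance ticks = 3; W→S at t=4 → φ=4
RR: stance ticks = 3; W→S at t=5 → φ=3


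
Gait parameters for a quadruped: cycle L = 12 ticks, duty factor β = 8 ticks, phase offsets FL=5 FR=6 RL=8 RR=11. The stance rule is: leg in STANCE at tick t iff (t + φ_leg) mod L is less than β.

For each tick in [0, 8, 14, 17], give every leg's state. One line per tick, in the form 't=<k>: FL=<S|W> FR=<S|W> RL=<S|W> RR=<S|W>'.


t=0: FL=S FR=S RL=W RR=W
t=8: FL=S FR=S RL=S RR=S
t=14: FL=S FR=W RL=W RR=S
t=17: FL=W FR=W RL=S RR=S

t=0: phase=(5,6,8,11) vs β=8 → FL=S FR=S RL=W RR=W
t=8: phase=(1,2,4,7) vs β=8 → FL=S FR=S RL=S RR=S
t=14: phase=(7,8,10,1) vs β=8 → FL=S FR=W RL=W RR=S
t=17: phase=(10,11,1,4) vs β=8 → FL=W FR=W RL=S RR=S


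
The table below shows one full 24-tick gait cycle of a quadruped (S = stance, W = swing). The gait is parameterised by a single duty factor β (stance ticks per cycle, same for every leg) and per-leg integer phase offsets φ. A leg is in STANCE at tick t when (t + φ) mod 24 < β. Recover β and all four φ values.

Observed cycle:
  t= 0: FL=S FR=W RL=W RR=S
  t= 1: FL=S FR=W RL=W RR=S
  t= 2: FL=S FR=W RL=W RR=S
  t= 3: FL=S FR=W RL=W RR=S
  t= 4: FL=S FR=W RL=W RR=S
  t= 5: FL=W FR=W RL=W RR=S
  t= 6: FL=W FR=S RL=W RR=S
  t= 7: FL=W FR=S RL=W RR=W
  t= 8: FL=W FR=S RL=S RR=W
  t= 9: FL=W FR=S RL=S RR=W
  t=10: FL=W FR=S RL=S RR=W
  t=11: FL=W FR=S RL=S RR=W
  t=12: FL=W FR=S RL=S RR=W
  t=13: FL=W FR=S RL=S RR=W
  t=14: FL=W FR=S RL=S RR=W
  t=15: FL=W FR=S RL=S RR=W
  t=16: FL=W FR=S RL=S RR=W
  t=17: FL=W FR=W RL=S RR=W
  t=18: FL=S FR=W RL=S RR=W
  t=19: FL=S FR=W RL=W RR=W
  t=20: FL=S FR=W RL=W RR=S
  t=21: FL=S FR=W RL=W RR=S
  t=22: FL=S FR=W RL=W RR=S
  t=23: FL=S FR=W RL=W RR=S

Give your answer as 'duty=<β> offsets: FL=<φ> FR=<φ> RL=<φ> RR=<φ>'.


duty=11 offsets: FL=6 FR=18 RL=16 RR=4

duty β = stance ticks per leg = 11
FL: stance ticks = 11; W→S at t=18 → φ=6
FR: stance ticks = 11; W→S at t=6 → φ=18
RL: stance ticks = 11; W→S at t=8 → φ=16
RR: stance ticks = 11; W→S at t=20 → φ=4


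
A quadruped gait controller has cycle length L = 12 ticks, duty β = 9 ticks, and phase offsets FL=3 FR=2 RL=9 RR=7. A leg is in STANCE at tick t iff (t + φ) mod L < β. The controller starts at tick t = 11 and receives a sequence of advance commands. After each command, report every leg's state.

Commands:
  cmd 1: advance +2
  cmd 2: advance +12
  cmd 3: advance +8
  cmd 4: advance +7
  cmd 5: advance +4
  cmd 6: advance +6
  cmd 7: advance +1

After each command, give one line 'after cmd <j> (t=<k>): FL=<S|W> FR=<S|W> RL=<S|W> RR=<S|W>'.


start t=11: FL=S FR=S RL=S RR=S
cmd 1: advance +2 → t=13, phase=(4,3,10,8) → FL=S FR=S RL=W RR=S
cmd 2: advance +12 → t=25, phase=(4,3,10,8) → FL=S FR=S RL=W RR=S
cmd 3: advance +8 → t=33, phase=(0,11,6,4) → FL=S FR=W RL=S RR=S
cmd 4: advance +7 → t=40, phase=(7,6,1,11) → FL=S FR=S RL=S RR=W
cmd 5: advance +4 → t=44, phase=(11,10,5,3) → FL=W FR=W RL=S RR=S
cmd 6: advance +6 → t=50, phase=(5,4,11,9) → FL=S FR=S RL=W RR=W
cmd 7: advance +1 → t=51, phase=(6,5,0,10) → FL=S FR=S RL=S RR=W

after cmd 1 (t=13): FL=S FR=S RL=W RR=S
after cmd 2 (t=25): FL=S FR=S RL=W RR=S
after cmd 3 (t=33): FL=S FR=W RL=S RR=S
after cmd 4 (t=40): FL=S FR=S RL=S RR=W
after cmd 5 (t=44): FL=W FR=W RL=S RR=S
after cmd 6 (t=50): FL=S FR=S RL=W RR=W
after cmd 7 (t=51): FL=S FR=S RL=S RR=W


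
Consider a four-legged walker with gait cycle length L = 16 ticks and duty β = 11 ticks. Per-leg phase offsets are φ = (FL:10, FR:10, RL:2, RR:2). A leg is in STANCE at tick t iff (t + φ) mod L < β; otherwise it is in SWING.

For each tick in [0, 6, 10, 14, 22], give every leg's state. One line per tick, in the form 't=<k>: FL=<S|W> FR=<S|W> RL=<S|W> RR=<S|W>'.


t=0: FL=S FR=S RL=S RR=S
t=6: FL=S FR=S RL=S RR=S
t=10: FL=S FR=S RL=W RR=W
t=14: FL=S FR=S RL=S RR=S
t=22: FL=S FR=S RL=S RR=S

t=0: phase=(10,10,2,2) vs β=11 → FL=S FR=S RL=S RR=S
t=6: phase=(0,0,8,8) vs β=11 → FL=S FR=S RL=S RR=S
t=10: phase=(4,4,12,12) vs β=11 → FL=S FR=S RL=W RR=W
t=14: phase=(8,8,0,0) vs β=11 → FL=S FR=S RL=S RR=S
t=22: phase=(0,0,8,8) vs β=11 → FL=S FR=S RL=S RR=S


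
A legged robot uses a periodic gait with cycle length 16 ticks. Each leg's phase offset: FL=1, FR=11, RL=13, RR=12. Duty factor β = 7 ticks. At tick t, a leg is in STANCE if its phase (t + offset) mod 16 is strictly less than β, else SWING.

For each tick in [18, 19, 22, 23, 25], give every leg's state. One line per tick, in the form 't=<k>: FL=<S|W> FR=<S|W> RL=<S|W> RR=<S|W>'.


t=18: FL=S FR=W RL=W RR=W
t=19: FL=S FR=W RL=S RR=W
t=22: FL=W FR=S RL=S RR=S
t=23: FL=W FR=S RL=S RR=S
t=25: FL=W FR=S RL=S RR=S

t=18: phase=(3,13,15,14) vs β=7 → FL=S FR=W RL=W RR=W
t=19: phase=(4,14,0,15) vs β=7 → FL=S FR=W RL=S RR=W
t=22: phase=(7,1,3,2) vs β=7 → FL=W FR=S RL=S RR=S
t=23: phase=(8,2,4,3) vs β=7 → FL=W FR=S RL=S RR=S
t=25: phase=(10,4,6,5) vs β=7 → FL=W FR=S RL=S RR=S


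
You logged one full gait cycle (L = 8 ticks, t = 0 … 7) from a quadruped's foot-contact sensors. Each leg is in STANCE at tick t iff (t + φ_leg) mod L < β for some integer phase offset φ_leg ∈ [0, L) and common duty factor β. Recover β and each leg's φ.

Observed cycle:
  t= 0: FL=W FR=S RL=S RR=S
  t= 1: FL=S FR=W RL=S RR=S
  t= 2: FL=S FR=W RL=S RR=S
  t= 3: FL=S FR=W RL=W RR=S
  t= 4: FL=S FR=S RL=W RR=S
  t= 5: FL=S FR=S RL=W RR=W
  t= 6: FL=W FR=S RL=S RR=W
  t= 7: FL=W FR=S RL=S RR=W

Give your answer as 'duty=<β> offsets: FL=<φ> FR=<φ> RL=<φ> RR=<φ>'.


duty=5 offsets: FL=7 FR=4 RL=2 RR=0

duty β = stance ticks per leg = 5
FL: stance ticks = 5; W→S at t=1 → φ=7
FR: stance ticks = 5; W→S at t=4 → φ=4
RL: stance ticks = 5; W→S at t=6 → φ=2
RR: stance ticks = 5; W→S at t=0 → φ=0


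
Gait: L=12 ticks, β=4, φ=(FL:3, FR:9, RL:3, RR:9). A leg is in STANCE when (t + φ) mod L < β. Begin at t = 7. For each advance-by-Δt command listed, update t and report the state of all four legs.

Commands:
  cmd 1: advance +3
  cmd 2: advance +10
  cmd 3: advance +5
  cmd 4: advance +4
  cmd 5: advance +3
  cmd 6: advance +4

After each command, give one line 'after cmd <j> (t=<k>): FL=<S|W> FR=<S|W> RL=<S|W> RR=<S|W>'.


start t=7: FL=W FR=W RL=W RR=W
cmd 1: advance +3 → t=10, phase=(1,7,1,7) → FL=S FR=W RL=S RR=W
cmd 2: advance +10 → t=20, phase=(11,5,11,5) → FL=W FR=W RL=W RR=W
cmd 3: advance +5 → t=25, phase=(4,10,4,10) → FL=W FR=W RL=W RR=W
cmd 4: advance +4 → t=29, phase=(8,2,8,2) → FL=W FR=S RL=W RR=S
cmd 5: advance +3 → t=32, phase=(11,5,11,5) → FL=W FR=W RL=W RR=W
cmd 6: advance +4 → t=36, phase=(3,9,3,9) → FL=S FR=W RL=S RR=W

after cmd 1 (t=10): FL=S FR=W RL=S RR=W
after cmd 2 (t=20): FL=W FR=W RL=W RR=W
after cmd 3 (t=25): FL=W FR=W RL=W RR=W
after cmd 4 (t=29): FL=W FR=S RL=W RR=S
after cmd 5 (t=32): FL=W FR=W RL=W RR=W
after cmd 6 (t=36): FL=S FR=W RL=S RR=W


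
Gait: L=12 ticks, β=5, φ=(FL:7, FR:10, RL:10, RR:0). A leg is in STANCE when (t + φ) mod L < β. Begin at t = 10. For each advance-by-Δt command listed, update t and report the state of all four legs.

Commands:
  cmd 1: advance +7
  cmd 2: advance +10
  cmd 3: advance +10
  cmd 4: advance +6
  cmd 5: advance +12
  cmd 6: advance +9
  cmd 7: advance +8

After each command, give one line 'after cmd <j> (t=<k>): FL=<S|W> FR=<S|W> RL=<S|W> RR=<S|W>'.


start t=10: FL=W FR=W RL=W RR=W
cmd 1: advance +7 → t=17, phase=(0,3,3,5) → FL=S FR=S RL=S RR=W
cmd 2: advance +10 → t=27, phase=(10,1,1,3) → FL=W FR=S RL=S RR=S
cmd 3: advance +10 → t=37, phase=(8,11,11,1) → FL=W FR=W RL=W RR=S
cmd 4: advance +6 → t=43, phase=(2,5,5,7) → FL=S FR=W RL=W RR=W
cmd 5: advance +12 → t=55, phase=(2,5,5,7) → FL=S FR=W RL=W RR=W
cmd 6: advance +9 → t=64, phase=(11,2,2,4) → FL=W FR=S RL=S RR=S
cmd 7: advance +8 → t=72, phase=(7,10,10,0) → FL=W FR=W RL=W RR=S

after cmd 1 (t=17): FL=S FR=S RL=S RR=W
after cmd 2 (t=27): FL=W FR=S RL=S RR=S
after cmd 3 (t=37): FL=W FR=W RL=W RR=S
after cmd 4 (t=43): FL=S FR=W RL=W RR=W
after cmd 5 (t=55): FL=S FR=W RL=W RR=W
after cmd 6 (t=64): FL=W FR=S RL=S RR=S
after cmd 7 (t=72): FL=W FR=W RL=W RR=S


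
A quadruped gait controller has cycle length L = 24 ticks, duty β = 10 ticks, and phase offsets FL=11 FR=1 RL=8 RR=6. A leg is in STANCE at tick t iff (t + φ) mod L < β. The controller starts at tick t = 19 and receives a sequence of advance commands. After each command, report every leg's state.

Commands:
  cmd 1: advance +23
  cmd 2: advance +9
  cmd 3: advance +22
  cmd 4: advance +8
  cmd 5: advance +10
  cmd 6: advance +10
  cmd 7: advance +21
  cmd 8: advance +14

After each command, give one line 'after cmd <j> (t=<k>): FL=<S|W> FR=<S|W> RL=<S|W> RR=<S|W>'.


start t=19: FL=S FR=W RL=S RR=S
cmd 1: advance +23 → t=42, phase=(5,19,2,0) → FL=S FR=W RL=S RR=S
cmd 2: advance +9 → t=51, phase=(14,4,11,9) → FL=W FR=S RL=W RR=S
cmd 3: advance +22 → t=73, phase=(12,2,9,7) → FL=W FR=S RL=S RR=S
cmd 4: advance +8 → t=81, phase=(20,10,17,15) → FL=W FR=W RL=W RR=W
cmd 5: advance +10 → t=91, phase=(6,20,3,1) → FL=S FR=W RL=S RR=S
cmd 6: advance +10 → t=101, phase=(16,6,13,11) → FL=W FR=S RL=W RR=W
cmd 7: advance +21 → t=122, phase=(13,3,10,8) → FL=W FR=S RL=W RR=S
cmd 8: advance +14 → t=136, phase=(3,17,0,22) → FL=S FR=W RL=S RR=W

after cmd 1 (t=42): FL=S FR=W RL=S RR=S
after cmd 2 (t=51): FL=W FR=S RL=W RR=S
after cmd 3 (t=73): FL=W FR=S RL=S RR=S
after cmd 4 (t=81): FL=W FR=W RL=W RR=W
after cmd 5 (t=91): FL=S FR=W RL=S RR=S
after cmd 6 (t=101): FL=W FR=S RL=W RR=W
after cmd 7 (t=122): FL=W FR=S RL=W RR=S
after cmd 8 (t=136): FL=S FR=W RL=S RR=W
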